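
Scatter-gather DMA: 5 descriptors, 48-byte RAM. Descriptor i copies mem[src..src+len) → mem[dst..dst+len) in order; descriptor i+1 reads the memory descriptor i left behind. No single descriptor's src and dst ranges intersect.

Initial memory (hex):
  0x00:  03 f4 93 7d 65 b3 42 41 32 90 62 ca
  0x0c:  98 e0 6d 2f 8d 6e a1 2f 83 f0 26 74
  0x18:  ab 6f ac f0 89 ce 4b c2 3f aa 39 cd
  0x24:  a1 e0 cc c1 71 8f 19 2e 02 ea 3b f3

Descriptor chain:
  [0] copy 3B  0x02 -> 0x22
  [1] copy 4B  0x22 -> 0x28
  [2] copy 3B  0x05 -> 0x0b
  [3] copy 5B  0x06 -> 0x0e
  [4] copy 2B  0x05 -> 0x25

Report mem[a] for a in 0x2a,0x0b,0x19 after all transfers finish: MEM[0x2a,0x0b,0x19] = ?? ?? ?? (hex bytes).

#0 dst[0x22+3] := {0x93,0x7d,0x65}
#1 dst[0x28+4] := {0x93,0x7d,0x65,0xe0}
#2 dst[0x0b+3] := {0xb3,0x42,0x41}
#3 dst[0x0e+5] := {0x42,0x41,0x32,0x90,0x62}
#4 dst[0x25+2] := {0xb3,0x42}
query mem[0x2a]=0x65, mem[0x0b]=0xb3, mem[0x19]=0x6f

MEM[0x2a,0x0b,0x19] = 65 b3 6f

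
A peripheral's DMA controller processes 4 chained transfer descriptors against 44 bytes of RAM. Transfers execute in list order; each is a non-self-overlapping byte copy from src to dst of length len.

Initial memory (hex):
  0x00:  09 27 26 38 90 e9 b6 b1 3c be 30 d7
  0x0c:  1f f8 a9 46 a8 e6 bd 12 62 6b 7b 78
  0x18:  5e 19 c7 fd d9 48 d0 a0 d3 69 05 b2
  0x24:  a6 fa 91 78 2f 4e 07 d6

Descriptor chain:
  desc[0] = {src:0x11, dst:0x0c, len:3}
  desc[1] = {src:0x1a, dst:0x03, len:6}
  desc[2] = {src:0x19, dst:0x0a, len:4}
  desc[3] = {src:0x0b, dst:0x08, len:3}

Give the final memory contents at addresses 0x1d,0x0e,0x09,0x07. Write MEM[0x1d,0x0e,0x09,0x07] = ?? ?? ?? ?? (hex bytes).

#0 dst[0x0c+3] := {0xe6,0xbd,0x12}
#1 dst[0x03+6] := {0xc7,0xfd,0xd9,0x48,0xd0,0xa0}
#2 dst[0x0a+4] := {0x19,0xc7,0xfd,0xd9}
#3 dst[0x08+3] := {0xc7,0xfd,0xd9}
query mem[0x1d]=0x48, mem[0x0e]=0x12, mem[0x09]=0xfd, mem[0x07]=0xd0

MEM[0x1d,0x0e,0x09,0x07] = 48 12 fd d0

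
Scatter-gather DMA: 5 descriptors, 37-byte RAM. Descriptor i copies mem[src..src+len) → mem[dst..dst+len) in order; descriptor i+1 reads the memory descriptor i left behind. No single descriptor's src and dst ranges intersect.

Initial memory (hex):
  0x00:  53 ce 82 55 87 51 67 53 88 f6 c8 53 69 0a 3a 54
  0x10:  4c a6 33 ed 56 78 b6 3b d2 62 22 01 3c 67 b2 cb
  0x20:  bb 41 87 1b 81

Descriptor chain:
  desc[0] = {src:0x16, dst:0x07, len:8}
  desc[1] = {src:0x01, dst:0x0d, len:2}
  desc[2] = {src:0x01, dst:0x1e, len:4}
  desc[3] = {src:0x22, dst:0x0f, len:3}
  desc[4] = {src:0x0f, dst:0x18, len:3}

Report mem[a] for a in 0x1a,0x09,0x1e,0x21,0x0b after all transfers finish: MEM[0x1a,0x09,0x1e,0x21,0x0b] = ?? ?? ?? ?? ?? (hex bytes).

D0: mem[0x07..0x0e] <- [b6 3b d2 62 22 01 3c 67]
D1: mem[0x0d..0x0e] <- [ce 82]
D2: mem[0x1e..0x21] <- [ce 82 55 87]
D3: mem[0x0f..0x11] <- [87 1b 81]
D4: mem[0x18..0x1a] <- [87 1b 81]
query mem[0x1a]=0x81, mem[0x09]=0xd2, mem[0x1e]=0xce, mem[0x21]=0x87, mem[0x0b]=0x22

MEM[0x1a,0x09,0x1e,0x21,0x0b] = 81 d2 ce 87 22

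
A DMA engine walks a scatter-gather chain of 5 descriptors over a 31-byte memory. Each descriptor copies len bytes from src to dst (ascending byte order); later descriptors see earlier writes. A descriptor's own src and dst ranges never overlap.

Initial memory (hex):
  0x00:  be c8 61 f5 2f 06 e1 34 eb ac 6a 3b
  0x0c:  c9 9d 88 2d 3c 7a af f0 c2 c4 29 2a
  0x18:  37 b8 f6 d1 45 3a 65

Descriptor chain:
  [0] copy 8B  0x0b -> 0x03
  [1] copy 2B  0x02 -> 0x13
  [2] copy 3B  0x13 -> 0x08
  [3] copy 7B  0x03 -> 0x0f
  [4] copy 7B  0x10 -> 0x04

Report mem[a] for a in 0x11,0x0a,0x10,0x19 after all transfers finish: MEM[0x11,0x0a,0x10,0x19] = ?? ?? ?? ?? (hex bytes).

MEM[0x11,0x0a,0x10,0x19] = 9d 29 c9 b8

#0 dst[0x03+8] := {0x3b,0xc9,0x9d,0x88,0x2d,0x3c,0x7a,0xaf}
#1 dst[0x13+2] := {0x61,0x3b}
#2 dst[0x08+3] := {0x61,0x3b,0xc4}
#3 dst[0x0f+7] := {0x3b,0xc9,0x9d,0x88,0x2d,0x61,0x3b}
#4 dst[0x04+7] := {0xc9,0x9d,0x88,0x2d,0x61,0x3b,0x29}
query mem[0x11]=0x9d, mem[0x0a]=0x29, mem[0x10]=0xc9, mem[0x19]=0xb8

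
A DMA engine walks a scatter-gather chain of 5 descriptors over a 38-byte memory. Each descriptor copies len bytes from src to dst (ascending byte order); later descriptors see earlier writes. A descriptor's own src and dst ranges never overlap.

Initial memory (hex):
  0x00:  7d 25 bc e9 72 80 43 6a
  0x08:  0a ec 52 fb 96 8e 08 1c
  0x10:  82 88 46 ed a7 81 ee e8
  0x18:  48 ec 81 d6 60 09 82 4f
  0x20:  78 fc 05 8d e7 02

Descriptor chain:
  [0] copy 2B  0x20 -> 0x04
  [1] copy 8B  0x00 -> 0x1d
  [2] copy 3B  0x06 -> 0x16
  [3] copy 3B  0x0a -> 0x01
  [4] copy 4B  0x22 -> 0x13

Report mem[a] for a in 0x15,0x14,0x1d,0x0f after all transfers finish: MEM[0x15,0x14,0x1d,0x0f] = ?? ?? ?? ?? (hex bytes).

MEM[0x15,0x14,0x1d,0x0f] = 6a 43 7d 1c

D0: mem[0x04..0x05] <- [78 fc]
D1: mem[0x1d..0x24] <- [7d 25 bc e9 78 fc 43 6a]
D2: mem[0x16..0x18] <- [43 6a 0a]
D3: mem[0x01..0x03] <- [52 fb 96]
D4: mem[0x13..0x16] <- [fc 43 6a 02]
query mem[0x15]=0x6a, mem[0x14]=0x43, mem[0x1d]=0x7d, mem[0x0f]=0x1c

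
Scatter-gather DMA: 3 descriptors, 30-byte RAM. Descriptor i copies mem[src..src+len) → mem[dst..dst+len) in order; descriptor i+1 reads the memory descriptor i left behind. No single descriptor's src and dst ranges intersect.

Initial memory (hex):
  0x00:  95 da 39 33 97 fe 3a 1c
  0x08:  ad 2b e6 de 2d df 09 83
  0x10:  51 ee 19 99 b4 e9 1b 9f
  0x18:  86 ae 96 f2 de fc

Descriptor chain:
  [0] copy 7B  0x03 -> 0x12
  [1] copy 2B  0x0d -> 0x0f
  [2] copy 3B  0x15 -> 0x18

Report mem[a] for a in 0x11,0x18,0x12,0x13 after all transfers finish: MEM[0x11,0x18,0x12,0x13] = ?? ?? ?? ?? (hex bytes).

MEM[0x11,0x18,0x12,0x13] = ee 3a 33 97

[0] 0x03->0x12 len=7 : 33 97 fe 3a 1c ad 2b
[1] 0x0d->0x0f len=2 : df 09
[2] 0x15->0x18 len=3 : 3a 1c ad
query mem[0x11]=0xee, mem[0x18]=0x3a, mem[0x12]=0x33, mem[0x13]=0x97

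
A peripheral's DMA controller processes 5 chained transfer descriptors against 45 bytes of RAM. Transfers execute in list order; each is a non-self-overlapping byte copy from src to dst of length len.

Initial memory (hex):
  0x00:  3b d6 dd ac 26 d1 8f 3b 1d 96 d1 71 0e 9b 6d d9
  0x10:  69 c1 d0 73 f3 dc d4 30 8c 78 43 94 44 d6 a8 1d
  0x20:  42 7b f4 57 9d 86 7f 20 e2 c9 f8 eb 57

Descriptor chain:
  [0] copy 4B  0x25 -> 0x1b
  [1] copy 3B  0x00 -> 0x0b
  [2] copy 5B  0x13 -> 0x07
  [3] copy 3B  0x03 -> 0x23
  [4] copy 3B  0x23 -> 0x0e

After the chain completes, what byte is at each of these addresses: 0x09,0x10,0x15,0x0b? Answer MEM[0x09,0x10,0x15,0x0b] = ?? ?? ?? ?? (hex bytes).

[0] 0x25->0x1b len=4 : 86 7f 20 e2
[1] 0x00->0x0b len=3 : 3b d6 dd
[2] 0x13->0x07 len=5 : 73 f3 dc d4 30
[3] 0x03->0x23 len=3 : ac 26 d1
[4] 0x23->0x0e len=3 : ac 26 d1
query mem[0x09]=0xdc, mem[0x10]=0xd1, mem[0x15]=0xdc, mem[0x0b]=0x30

MEM[0x09,0x10,0x15,0x0b] = dc d1 dc 30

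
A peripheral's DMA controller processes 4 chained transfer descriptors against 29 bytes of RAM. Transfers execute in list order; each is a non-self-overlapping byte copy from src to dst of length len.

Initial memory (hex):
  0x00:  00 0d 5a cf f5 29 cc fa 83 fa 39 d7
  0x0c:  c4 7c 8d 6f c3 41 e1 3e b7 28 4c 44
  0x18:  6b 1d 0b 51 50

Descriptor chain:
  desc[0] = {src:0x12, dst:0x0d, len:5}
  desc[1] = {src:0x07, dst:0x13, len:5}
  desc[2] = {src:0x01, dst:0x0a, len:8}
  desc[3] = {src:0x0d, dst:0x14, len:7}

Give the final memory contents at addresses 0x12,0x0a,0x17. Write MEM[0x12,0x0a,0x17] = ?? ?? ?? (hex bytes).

D0: mem[0x0d..0x11] <- [e1 3e b7 28 4c]
D1: mem[0x13..0x17] <- [fa 83 fa 39 d7]
D2: mem[0x0a..0x11] <- [0d 5a cf f5 29 cc fa 83]
D3: mem[0x14..0x1a] <- [f5 29 cc fa 83 e1 fa]
query mem[0x12]=0xe1, mem[0x0a]=0x0d, mem[0x17]=0xfa

MEM[0x12,0x0a,0x17] = e1 0d fa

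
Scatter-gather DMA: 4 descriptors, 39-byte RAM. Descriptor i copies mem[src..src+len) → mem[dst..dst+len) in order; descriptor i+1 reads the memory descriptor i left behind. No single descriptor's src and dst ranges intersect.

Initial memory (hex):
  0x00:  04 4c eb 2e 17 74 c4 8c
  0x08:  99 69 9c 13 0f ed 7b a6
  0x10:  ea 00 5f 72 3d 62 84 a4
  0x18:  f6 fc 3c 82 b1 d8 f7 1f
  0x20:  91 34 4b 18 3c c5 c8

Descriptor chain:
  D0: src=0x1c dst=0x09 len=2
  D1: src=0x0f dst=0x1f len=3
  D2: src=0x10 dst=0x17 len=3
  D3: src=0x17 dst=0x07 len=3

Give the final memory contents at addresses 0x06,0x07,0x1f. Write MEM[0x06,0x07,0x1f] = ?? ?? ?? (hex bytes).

D0: mem[0x09..0x0a] <- [b1 d8]
D1: mem[0x1f..0x21] <- [a6 ea 00]
D2: mem[0x17..0x19] <- [ea 00 5f]
D3: mem[0x07..0x09] <- [ea 00 5f]
query mem[0x06]=0xc4, mem[0x07]=0xea, mem[0x1f]=0xa6

MEM[0x06,0x07,0x1f] = c4 ea a6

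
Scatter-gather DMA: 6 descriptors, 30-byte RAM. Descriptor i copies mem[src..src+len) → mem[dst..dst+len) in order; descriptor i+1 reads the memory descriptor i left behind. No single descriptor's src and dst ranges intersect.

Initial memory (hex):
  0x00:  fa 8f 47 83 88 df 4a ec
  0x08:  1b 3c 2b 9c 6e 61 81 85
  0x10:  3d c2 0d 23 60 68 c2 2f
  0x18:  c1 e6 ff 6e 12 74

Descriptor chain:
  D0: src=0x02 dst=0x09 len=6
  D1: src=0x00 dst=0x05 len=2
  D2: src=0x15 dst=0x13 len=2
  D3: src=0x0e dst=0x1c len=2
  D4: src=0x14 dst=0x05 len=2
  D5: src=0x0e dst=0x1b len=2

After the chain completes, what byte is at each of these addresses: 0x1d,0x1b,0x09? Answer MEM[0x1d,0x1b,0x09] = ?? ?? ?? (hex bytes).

#0 dst[0x09+6] := {0x47,0x83,0x88,0xdf,0x4a,0xec}
#1 dst[0x05+2] := {0xfa,0x8f}
#2 dst[0x13+2] := {0x68,0xc2}
#3 dst[0x1c+2] := {0xec,0x85}
#4 dst[0x05+2] := {0xc2,0x68}
#5 dst[0x1b+2] := {0xec,0x85}
query mem[0x1d]=0x85, mem[0x1b]=0xec, mem[0x09]=0x47

MEM[0x1d,0x1b,0x09] = 85 ec 47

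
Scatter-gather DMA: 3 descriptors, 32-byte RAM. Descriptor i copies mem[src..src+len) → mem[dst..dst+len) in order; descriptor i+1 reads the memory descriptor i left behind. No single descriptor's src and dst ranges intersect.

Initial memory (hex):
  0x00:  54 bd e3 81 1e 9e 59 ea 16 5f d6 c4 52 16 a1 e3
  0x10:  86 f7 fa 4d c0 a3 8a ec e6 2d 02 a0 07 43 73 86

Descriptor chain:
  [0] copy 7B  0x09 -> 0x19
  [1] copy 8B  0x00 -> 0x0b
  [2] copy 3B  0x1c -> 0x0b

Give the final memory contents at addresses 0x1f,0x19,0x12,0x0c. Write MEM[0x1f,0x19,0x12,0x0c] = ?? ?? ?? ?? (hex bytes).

MEM[0x1f,0x19,0x12,0x0c] = e3 5f ea 16

D0: mem[0x19..0x1f] <- [5f d6 c4 52 16 a1 e3]
D1: mem[0x0b..0x12] <- [54 bd e3 81 1e 9e 59 ea]
D2: mem[0x0b..0x0d] <- [52 16 a1]
query mem[0x1f]=0xe3, mem[0x19]=0x5f, mem[0x12]=0xea, mem[0x0c]=0x16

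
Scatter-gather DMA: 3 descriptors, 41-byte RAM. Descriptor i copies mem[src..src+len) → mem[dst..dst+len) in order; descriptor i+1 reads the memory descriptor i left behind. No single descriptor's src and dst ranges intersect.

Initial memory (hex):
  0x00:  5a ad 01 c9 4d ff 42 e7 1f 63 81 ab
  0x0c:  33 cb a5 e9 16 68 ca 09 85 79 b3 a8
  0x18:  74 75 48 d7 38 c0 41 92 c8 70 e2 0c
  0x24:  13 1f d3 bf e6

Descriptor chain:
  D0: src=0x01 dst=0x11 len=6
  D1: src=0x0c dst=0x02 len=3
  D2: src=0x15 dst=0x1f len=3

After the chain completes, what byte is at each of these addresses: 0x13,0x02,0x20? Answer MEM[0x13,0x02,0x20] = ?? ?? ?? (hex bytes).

  after D0: wrote 6B at 0x11 = ad01c94dff42
  after D1: wrote 3B at 0x02 = 33cba5
  after D2: wrote 3B at 0x1f = ff42a8
query mem[0x13]=0xc9, mem[0x02]=0x33, mem[0x20]=0x42

MEM[0x13,0x02,0x20] = c9 33 42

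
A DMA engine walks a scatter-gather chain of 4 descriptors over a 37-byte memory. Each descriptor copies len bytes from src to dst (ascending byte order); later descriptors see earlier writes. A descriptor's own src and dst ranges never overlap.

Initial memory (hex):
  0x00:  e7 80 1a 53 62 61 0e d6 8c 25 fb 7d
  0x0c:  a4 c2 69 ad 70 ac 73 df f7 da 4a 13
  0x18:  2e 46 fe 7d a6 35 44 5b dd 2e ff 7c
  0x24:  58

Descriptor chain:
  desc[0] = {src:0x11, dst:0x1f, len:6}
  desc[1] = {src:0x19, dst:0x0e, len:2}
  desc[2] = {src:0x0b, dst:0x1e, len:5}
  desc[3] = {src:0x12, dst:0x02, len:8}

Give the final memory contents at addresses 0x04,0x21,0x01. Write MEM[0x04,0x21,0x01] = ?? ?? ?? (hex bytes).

MEM[0x04,0x21,0x01] = f7 46 80

[0] 0x11->0x1f len=6 : ac 73 df f7 da 4a
[1] 0x19->0x0e len=2 : 46 fe
[2] 0x0b->0x1e len=5 : 7d a4 c2 46 fe
[3] 0x12->0x02 len=8 : 73 df f7 da 4a 13 2e 46
query mem[0x04]=0xf7, mem[0x21]=0x46, mem[0x01]=0x80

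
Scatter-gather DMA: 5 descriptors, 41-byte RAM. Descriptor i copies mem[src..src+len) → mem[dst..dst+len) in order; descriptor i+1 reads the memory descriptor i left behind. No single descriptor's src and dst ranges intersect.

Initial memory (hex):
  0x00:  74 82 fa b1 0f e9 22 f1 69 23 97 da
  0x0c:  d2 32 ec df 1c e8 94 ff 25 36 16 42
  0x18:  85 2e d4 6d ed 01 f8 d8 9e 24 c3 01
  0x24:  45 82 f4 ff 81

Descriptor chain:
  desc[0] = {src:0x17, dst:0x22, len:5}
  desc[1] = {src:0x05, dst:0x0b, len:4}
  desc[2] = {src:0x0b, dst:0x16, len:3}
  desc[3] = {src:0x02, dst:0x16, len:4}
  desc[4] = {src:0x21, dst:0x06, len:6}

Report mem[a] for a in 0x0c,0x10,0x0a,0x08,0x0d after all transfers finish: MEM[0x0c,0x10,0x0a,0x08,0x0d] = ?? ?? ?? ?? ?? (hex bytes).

#0 dst[0x22+5] := {0x42,0x85,0x2e,0xd4,0x6d}
#1 dst[0x0b+4] := {0xe9,0x22,0xf1,0x69}
#2 dst[0x16+3] := {0xe9,0x22,0xf1}
#3 dst[0x16+4] := {0xfa,0xb1,0x0f,0xe9}
#4 dst[0x06+6] := {0x24,0x42,0x85,0x2e,0xd4,0x6d}
query mem[0x0c]=0x22, mem[0x10]=0x1c, mem[0x0a]=0xd4, mem[0x08]=0x85, mem[0x0d]=0xf1

MEM[0x0c,0x10,0x0a,0x08,0x0d] = 22 1c d4 85 f1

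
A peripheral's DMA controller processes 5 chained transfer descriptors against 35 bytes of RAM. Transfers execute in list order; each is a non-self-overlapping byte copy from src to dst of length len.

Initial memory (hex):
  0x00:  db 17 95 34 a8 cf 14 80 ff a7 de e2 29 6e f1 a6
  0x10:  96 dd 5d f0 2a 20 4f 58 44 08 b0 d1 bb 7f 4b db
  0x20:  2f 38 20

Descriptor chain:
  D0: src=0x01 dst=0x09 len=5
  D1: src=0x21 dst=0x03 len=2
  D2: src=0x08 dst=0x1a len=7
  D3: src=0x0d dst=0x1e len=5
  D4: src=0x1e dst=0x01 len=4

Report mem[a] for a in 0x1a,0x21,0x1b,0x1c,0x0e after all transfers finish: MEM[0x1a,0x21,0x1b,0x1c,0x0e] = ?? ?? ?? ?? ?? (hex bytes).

MEM[0x1a,0x21,0x1b,0x1c,0x0e] = ff 96 17 95 f1

D0: mem[0x09..0x0d] <- [17 95 34 a8 cf]
D1: mem[0x03..0x04] <- [38 20]
D2: mem[0x1a..0x20] <- [ff 17 95 34 a8 cf f1]
D3: mem[0x1e..0x22] <- [cf f1 a6 96 dd]
D4: mem[0x01..0x04] <- [cf f1 a6 96]
query mem[0x1a]=0xff, mem[0x21]=0x96, mem[0x1b]=0x17, mem[0x1c]=0x95, mem[0x0e]=0xf1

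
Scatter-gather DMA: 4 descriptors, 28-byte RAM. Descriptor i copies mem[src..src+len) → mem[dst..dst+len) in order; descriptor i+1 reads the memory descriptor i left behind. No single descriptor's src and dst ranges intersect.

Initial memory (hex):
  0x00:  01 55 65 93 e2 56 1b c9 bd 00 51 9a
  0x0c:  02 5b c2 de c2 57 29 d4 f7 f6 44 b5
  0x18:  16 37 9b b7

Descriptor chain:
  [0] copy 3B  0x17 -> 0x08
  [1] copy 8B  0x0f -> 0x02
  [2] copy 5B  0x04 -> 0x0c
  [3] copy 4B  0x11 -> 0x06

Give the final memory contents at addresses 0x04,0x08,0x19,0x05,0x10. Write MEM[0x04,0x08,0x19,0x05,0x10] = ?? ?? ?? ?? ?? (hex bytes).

MEM[0x04,0x08,0x19,0x05,0x10] = 57 d4 37 29 f6

[0] 0x17->0x08 len=3 : b5 16 37
[1] 0x0f->0x02 len=8 : de c2 57 29 d4 f7 f6 44
[2] 0x04->0x0c len=5 : 57 29 d4 f7 f6
[3] 0x11->0x06 len=4 : 57 29 d4 f7
query mem[0x04]=0x57, mem[0x08]=0xd4, mem[0x19]=0x37, mem[0x05]=0x29, mem[0x10]=0xf6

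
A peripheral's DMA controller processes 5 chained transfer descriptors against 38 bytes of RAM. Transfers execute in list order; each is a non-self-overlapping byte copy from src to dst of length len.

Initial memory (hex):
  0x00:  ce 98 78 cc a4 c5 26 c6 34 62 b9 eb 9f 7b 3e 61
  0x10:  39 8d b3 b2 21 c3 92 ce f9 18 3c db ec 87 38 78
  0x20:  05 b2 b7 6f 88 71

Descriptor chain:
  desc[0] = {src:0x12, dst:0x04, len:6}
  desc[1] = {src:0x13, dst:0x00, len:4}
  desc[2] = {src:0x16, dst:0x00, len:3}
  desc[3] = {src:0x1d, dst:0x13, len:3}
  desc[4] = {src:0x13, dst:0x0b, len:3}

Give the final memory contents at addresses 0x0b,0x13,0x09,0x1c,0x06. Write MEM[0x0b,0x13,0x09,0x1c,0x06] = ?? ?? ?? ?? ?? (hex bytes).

[0] 0x12->0x04 len=6 : b3 b2 21 c3 92 ce
[1] 0x13->0x00 len=4 : b2 21 c3 92
[2] 0x16->0x00 len=3 : 92 ce f9
[3] 0x1d->0x13 len=3 : 87 38 78
[4] 0x13->0x0b len=3 : 87 38 78
query mem[0x0b]=0x87, mem[0x13]=0x87, mem[0x09]=0xce, mem[0x1c]=0xec, mem[0x06]=0x21

MEM[0x0b,0x13,0x09,0x1c,0x06] = 87 87 ce ec 21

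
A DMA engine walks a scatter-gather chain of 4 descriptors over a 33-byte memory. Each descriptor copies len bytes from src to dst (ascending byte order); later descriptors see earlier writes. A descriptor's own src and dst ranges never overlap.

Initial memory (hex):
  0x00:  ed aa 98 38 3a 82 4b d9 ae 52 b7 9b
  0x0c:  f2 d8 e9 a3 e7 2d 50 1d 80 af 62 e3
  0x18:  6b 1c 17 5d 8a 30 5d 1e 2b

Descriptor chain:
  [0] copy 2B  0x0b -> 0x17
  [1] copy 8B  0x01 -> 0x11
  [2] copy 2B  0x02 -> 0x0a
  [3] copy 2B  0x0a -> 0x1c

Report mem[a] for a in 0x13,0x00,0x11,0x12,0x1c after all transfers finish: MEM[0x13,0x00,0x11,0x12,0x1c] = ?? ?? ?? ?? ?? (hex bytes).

MEM[0x13,0x00,0x11,0x12,0x1c] = 38 ed aa 98 98

D0: mem[0x17..0x18] <- [9b f2]
D1: mem[0x11..0x18] <- [aa 98 38 3a 82 4b d9 ae]
D2: mem[0x0a..0x0b] <- [98 38]
D3: mem[0x1c..0x1d] <- [98 38]
query mem[0x13]=0x38, mem[0x00]=0xed, mem[0x11]=0xaa, mem[0x12]=0x98, mem[0x1c]=0x98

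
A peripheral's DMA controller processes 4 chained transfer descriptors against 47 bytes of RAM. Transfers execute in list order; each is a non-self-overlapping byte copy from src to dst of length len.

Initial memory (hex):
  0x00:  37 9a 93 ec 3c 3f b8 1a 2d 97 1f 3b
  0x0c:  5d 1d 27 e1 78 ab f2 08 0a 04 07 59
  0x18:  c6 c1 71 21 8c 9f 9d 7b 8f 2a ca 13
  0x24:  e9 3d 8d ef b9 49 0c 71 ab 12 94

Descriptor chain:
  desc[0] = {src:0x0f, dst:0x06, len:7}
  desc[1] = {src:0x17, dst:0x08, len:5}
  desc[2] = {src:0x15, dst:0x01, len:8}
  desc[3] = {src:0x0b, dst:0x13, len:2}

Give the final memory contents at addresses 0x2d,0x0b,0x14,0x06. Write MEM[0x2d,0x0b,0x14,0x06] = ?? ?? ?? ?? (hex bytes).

#0 dst[0x06+7] := {0xe1,0x78,0xab,0xf2,0x08,0x0a,0x04}
#1 dst[0x08+5] := {0x59,0xc6,0xc1,0x71,0x21}
#2 dst[0x01+8] := {0x04,0x07,0x59,0xc6,0xc1,0x71,0x21,0x8c}
#3 dst[0x13+2] := {0x71,0x21}
query mem[0x2d]=0x12, mem[0x0b]=0x71, mem[0x14]=0x21, mem[0x06]=0x71

MEM[0x2d,0x0b,0x14,0x06] = 12 71 21 71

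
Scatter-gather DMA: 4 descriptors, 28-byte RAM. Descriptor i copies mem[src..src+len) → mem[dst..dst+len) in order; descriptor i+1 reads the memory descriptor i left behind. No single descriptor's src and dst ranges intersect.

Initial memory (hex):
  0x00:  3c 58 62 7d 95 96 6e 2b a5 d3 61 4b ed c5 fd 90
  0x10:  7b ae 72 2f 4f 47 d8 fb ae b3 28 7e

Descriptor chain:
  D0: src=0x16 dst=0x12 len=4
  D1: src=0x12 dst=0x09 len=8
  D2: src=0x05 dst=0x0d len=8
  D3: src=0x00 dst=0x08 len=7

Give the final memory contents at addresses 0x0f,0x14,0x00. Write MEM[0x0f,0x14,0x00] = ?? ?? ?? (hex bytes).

MEM[0x0f,0x14,0x00] = 2b b3 3c

#0 dst[0x12+4] := {0xd8,0xfb,0xae,0xb3}
#1 dst[0x09+8] := {0xd8,0xfb,0xae,0xb3,0xd8,0xfb,0xae,0xb3}
#2 dst[0x0d+8] := {0x96,0x6e,0x2b,0xa5,0xd8,0xfb,0xae,0xb3}
#3 dst[0x08+7] := {0x3c,0x58,0x62,0x7d,0x95,0x96,0x6e}
query mem[0x0f]=0x2b, mem[0x14]=0xb3, mem[0x00]=0x3c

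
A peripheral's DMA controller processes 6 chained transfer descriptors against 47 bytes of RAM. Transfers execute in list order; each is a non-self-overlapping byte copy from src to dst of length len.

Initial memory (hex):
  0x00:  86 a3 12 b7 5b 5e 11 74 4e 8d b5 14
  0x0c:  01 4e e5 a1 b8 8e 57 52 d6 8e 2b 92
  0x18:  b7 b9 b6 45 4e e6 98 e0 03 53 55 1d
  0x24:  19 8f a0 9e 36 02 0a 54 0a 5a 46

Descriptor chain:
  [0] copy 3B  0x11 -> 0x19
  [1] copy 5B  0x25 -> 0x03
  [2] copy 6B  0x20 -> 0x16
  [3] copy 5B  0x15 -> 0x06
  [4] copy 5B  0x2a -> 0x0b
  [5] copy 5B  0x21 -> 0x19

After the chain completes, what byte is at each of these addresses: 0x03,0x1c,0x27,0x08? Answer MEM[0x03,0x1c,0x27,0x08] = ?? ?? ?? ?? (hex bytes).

MEM[0x03,0x1c,0x27,0x08] = 8f 19 9e 53

[0] 0x11->0x19 len=3 : 8e 57 52
[1] 0x25->0x03 len=5 : 8f a0 9e 36 02
[2] 0x20->0x16 len=6 : 03 53 55 1d 19 8f
[3] 0x15->0x06 len=5 : 8e 03 53 55 1d
[4] 0x2a->0x0b len=5 : 0a 54 0a 5a 46
[5] 0x21->0x19 len=5 : 53 55 1d 19 8f
query mem[0x03]=0x8f, mem[0x1c]=0x19, mem[0x27]=0x9e, mem[0x08]=0x53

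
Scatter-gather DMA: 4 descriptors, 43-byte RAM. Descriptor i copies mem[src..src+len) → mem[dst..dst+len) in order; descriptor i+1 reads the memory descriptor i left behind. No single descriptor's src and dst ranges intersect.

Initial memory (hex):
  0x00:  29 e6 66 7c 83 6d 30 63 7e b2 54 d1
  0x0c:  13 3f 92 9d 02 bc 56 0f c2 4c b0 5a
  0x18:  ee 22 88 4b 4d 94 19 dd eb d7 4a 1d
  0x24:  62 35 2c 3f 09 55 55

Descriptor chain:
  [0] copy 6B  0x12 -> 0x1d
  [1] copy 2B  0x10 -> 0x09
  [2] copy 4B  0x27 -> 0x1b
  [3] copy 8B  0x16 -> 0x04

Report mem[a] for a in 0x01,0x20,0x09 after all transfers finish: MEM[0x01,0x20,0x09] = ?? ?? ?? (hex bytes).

MEM[0x01,0x20,0x09] = e6 4c 3f

[0] 0x12->0x1d len=6 : 56 0f c2 4c b0 5a
[1] 0x10->0x09 len=2 : 02 bc
[2] 0x27->0x1b len=4 : 3f 09 55 55
[3] 0x16->0x04 len=8 : b0 5a ee 22 88 3f 09 55
query mem[0x01]=0xe6, mem[0x20]=0x4c, mem[0x09]=0x3f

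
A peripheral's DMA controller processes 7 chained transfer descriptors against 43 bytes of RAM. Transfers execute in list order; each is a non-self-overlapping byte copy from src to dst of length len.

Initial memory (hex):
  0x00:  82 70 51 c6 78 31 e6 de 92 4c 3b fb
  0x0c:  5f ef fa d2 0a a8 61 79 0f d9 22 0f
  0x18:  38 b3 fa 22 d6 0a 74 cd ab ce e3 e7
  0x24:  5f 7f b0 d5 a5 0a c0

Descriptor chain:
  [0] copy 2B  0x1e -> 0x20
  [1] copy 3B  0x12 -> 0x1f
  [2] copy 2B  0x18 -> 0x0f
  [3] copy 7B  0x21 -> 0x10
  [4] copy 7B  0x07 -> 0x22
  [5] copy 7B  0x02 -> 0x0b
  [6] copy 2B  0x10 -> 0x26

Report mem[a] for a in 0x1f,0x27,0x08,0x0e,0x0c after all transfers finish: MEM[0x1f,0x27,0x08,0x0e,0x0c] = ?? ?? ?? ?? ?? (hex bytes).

[0] 0x1e->0x20 len=2 : 74 cd
[1] 0x12->0x1f len=3 : 61 79 0f
[2] 0x18->0x0f len=2 : 38 b3
[3] 0x21->0x10 len=7 : 0f e3 e7 5f 7f b0 d5
[4] 0x07->0x22 len=7 : de 92 4c 3b fb 5f ef
[5] 0x02->0x0b len=7 : 51 c6 78 31 e6 de 92
[6] 0x10->0x26 len=2 : de 92
query mem[0x1f]=0x61, mem[0x27]=0x92, mem[0x08]=0x92, mem[0x0e]=0x31, mem[0x0c]=0xc6

MEM[0x1f,0x27,0x08,0x0e,0x0c] = 61 92 92 31 c6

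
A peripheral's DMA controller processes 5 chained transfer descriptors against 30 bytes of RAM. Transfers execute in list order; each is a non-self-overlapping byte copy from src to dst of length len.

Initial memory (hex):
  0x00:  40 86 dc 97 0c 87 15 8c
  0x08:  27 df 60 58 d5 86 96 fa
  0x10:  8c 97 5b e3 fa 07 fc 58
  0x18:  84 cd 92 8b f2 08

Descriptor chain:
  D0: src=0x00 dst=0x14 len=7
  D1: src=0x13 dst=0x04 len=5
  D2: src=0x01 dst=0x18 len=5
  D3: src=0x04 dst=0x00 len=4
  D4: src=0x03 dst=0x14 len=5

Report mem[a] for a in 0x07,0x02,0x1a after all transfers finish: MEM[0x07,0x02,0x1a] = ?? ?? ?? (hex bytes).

MEM[0x07,0x02,0x1a] = dc 86 97

D0: mem[0x14..0x1a] <- [40 86 dc 97 0c 87 15]
D1: mem[0x04..0x08] <- [e3 40 86 dc 97]
D2: mem[0x18..0x1c] <- [86 dc 97 e3 40]
D3: mem[0x00..0x03] <- [e3 40 86 dc]
D4: mem[0x14..0x18] <- [dc e3 40 86 dc]
query mem[0x07]=0xdc, mem[0x02]=0x86, mem[0x1a]=0x97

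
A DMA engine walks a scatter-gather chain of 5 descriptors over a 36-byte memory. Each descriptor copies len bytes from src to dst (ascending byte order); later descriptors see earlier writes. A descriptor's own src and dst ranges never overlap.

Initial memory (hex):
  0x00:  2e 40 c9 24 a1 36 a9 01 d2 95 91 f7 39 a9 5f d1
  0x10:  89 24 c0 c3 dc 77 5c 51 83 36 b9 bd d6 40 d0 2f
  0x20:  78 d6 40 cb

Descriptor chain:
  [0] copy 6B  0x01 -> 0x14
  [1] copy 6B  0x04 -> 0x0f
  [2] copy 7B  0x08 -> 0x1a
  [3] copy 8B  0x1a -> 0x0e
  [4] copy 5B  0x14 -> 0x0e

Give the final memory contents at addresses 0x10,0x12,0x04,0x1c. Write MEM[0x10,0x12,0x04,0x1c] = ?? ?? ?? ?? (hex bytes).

MEM[0x10,0x12,0x04,0x1c] = 24 36 a1 91

  after D0: wrote 6B at 0x14 = 40c924a136a9
  after D1: wrote 6B at 0x0f = a136a901d295
  after D2: wrote 7B at 0x1a = d29591f739a95f
  after D3: wrote 8B at 0x0e = d29591f739a95fd6
  after D4: wrote 5B at 0x0e = 5fd624a136
query mem[0x10]=0x24, mem[0x12]=0x36, mem[0x04]=0xa1, mem[0x1c]=0x91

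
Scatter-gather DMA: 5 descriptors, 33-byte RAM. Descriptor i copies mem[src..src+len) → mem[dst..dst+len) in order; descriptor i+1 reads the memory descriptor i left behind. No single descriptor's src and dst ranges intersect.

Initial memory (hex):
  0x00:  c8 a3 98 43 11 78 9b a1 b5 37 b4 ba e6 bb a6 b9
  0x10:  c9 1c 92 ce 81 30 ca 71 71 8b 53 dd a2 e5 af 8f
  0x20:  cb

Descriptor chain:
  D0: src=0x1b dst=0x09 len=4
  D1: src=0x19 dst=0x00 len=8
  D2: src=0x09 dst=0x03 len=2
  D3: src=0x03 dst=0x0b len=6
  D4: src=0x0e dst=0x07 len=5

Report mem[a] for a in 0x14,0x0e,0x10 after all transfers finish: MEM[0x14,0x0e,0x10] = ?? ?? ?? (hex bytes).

MEM[0x14,0x0e,0x10] = 81 8f b5

#0 dst[0x09+4] := {0xdd,0xa2,0xe5,0xaf}
#1 dst[0x00+8] := {0x8b,0x53,0xdd,0xa2,0xe5,0xaf,0x8f,0xcb}
#2 dst[0x03+2] := {0xdd,0xa2}
#3 dst[0x0b+6] := {0xdd,0xa2,0xaf,0x8f,0xcb,0xb5}
#4 dst[0x07+5] := {0x8f,0xcb,0xb5,0x1c,0x92}
query mem[0x14]=0x81, mem[0x0e]=0x8f, mem[0x10]=0xb5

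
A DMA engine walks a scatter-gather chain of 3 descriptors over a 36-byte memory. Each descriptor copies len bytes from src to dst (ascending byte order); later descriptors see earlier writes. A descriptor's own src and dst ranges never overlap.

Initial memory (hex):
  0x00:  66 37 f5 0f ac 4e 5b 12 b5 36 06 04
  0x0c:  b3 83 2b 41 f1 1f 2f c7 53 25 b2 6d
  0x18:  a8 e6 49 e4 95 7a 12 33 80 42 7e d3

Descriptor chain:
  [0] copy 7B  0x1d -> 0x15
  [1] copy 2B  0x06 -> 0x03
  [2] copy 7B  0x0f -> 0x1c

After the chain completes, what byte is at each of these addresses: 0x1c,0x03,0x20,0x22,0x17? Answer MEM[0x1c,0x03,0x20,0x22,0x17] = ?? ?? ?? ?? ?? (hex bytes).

[0] 0x1d->0x15 len=7 : 7a 12 33 80 42 7e d3
[1] 0x06->0x03 len=2 : 5b 12
[2] 0x0f->0x1c len=7 : 41 f1 1f 2f c7 53 7a
query mem[0x1c]=0x41, mem[0x03]=0x5b, mem[0x20]=0xc7, mem[0x22]=0x7a, mem[0x17]=0x33

MEM[0x1c,0x03,0x20,0x22,0x17] = 41 5b c7 7a 33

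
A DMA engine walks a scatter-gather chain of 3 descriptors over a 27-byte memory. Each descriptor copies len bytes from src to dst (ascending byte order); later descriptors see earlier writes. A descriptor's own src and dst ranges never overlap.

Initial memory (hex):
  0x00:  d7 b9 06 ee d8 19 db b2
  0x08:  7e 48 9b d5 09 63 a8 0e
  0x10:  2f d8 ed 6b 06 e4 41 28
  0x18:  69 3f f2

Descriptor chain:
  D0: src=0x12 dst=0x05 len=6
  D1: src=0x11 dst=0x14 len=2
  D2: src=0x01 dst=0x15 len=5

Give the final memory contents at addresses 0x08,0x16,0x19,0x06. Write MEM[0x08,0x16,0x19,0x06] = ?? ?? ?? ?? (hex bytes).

MEM[0x08,0x16,0x19,0x06] = e4 06 ed 6b

D0: mem[0x05..0x0a] <- [ed 6b 06 e4 41 28]
D1: mem[0x14..0x15] <- [d8 ed]
D2: mem[0x15..0x19] <- [b9 06 ee d8 ed]
query mem[0x08]=0xe4, mem[0x16]=0x06, mem[0x19]=0xed, mem[0x06]=0x6b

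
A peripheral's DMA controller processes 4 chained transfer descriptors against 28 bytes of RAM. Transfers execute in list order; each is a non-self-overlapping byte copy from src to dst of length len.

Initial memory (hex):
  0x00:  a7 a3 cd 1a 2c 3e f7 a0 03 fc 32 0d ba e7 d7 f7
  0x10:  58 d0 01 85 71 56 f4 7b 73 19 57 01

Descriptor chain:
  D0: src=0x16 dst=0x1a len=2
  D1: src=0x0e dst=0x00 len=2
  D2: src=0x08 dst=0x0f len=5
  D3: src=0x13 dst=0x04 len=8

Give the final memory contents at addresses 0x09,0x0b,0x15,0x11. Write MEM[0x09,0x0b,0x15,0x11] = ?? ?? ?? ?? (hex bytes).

D0: mem[0x1a..0x1b] <- [f4 7b]
D1: mem[0x00..0x01] <- [d7 f7]
D2: mem[0x0f..0x13] <- [03 fc 32 0d ba]
D3: mem[0x04..0x0b] <- [ba 71 56 f4 7b 73 19 f4]
query mem[0x09]=0x73, mem[0x0b]=0xf4, mem[0x15]=0x56, mem[0x11]=0x32

MEM[0x09,0x0b,0x15,0x11] = 73 f4 56 32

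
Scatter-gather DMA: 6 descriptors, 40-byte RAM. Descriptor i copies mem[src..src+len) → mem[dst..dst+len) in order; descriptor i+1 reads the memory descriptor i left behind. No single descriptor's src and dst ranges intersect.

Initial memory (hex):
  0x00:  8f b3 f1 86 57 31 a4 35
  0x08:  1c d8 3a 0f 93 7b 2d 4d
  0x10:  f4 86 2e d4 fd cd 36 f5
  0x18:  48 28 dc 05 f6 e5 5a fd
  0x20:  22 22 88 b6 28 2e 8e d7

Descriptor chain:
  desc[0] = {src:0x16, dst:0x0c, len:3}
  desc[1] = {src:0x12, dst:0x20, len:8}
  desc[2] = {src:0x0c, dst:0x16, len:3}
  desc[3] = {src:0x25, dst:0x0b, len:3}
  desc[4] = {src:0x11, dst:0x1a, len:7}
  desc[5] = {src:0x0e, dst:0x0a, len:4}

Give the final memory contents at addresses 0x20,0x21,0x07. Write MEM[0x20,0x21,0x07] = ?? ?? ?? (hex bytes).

MEM[0x20,0x21,0x07] = f5 d4 35

[0] 0x16->0x0c len=3 : 36 f5 48
[1] 0x12->0x20 len=8 : 2e d4 fd cd 36 f5 48 28
[2] 0x0c->0x16 len=3 : 36 f5 48
[3] 0x25->0x0b len=3 : f5 48 28
[4] 0x11->0x1a len=7 : 86 2e d4 fd cd 36 f5
[5] 0x0e->0x0a len=4 : 48 4d f4 86
query mem[0x20]=0xf5, mem[0x21]=0xd4, mem[0x07]=0x35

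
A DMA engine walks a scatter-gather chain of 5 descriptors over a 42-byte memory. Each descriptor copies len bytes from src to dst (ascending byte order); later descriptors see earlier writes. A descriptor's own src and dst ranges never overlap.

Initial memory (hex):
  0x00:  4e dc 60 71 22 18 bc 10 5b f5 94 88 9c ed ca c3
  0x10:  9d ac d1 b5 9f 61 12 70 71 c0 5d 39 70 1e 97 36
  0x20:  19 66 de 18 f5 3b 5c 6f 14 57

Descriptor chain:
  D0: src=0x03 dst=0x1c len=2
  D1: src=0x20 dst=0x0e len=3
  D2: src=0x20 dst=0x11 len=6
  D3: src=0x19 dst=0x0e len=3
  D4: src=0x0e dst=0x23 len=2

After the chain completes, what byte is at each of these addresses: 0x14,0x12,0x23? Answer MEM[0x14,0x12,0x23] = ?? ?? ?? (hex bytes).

#0 dst[0x1c+2] := {0x71,0x22}
#1 dst[0x0e+3] := {0x19,0x66,0xde}
#2 dst[0x11+6] := {0x19,0x66,0xde,0x18,0xf5,0x3b}
#3 dst[0x0e+3] := {0xc0,0x5d,0x39}
#4 dst[0x23+2] := {0xc0,0x5d}
query mem[0x14]=0x18, mem[0x12]=0x66, mem[0x23]=0xc0

MEM[0x14,0x12,0x23] = 18 66 c0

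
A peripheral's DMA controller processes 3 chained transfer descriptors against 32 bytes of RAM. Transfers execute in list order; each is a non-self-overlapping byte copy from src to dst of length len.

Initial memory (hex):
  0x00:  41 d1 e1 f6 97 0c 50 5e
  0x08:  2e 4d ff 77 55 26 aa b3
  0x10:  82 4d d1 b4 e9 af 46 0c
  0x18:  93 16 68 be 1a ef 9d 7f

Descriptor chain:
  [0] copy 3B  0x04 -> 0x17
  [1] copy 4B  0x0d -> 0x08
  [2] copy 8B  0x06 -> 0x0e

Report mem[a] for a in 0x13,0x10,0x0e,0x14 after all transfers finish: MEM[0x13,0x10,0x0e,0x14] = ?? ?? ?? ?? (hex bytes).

#0 dst[0x17+3] := {0x97,0x0c,0x50}
#1 dst[0x08+4] := {0x26,0xaa,0xb3,0x82}
#2 dst[0x0e+8] := {0x50,0x5e,0x26,0xaa,0xb3,0x82,0x55,0x26}
query mem[0x13]=0x82, mem[0x10]=0x26, mem[0x0e]=0x50, mem[0x14]=0x55

MEM[0x13,0x10,0x0e,0x14] = 82 26 50 55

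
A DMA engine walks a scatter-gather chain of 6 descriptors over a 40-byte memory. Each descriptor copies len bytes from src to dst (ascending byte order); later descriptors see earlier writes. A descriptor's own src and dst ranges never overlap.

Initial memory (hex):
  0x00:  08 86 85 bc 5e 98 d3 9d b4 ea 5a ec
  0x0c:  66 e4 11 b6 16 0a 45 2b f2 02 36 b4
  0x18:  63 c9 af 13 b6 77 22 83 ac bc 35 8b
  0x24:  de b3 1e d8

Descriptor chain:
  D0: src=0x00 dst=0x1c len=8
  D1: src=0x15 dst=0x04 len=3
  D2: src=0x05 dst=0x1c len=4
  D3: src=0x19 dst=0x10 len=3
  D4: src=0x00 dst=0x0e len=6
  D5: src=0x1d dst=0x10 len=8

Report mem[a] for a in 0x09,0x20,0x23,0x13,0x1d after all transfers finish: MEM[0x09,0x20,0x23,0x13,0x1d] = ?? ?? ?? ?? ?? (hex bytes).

D0: mem[0x1c..0x23] <- [08 86 85 bc 5e 98 d3 9d]
D1: mem[0x04..0x06] <- [02 36 b4]
D2: mem[0x1c..0x1f] <- [36 b4 9d b4]
D3: mem[0x10..0x12] <- [c9 af 13]
D4: mem[0x0e..0x13] <- [08 86 85 bc 02 36]
D5: mem[0x10..0x17] <- [b4 9d b4 5e 98 d3 9d de]
query mem[0x09]=0xea, mem[0x20]=0x5e, mem[0x23]=0x9d, mem[0x13]=0x5e, mem[0x1d]=0xb4

MEM[0x09,0x20,0x23,0x13,0x1d] = ea 5e 9d 5e b4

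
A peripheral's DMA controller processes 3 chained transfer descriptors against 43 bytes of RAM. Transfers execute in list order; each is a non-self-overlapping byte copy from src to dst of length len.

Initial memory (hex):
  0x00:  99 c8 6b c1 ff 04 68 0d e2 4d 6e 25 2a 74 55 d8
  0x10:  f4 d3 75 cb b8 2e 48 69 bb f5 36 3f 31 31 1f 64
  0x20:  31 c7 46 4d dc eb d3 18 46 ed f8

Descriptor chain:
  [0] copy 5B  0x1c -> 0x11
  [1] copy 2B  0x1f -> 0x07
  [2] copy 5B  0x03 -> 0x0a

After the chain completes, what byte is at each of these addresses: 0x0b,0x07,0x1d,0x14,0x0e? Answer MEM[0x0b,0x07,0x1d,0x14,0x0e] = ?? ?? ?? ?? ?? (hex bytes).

MEM[0x0b,0x07,0x1d,0x14,0x0e] = ff 64 31 64 64

D0: mem[0x11..0x15] <- [31 31 1f 64 31]
D1: mem[0x07..0x08] <- [64 31]
D2: mem[0x0a..0x0e] <- [c1 ff 04 68 64]
query mem[0x0b]=0xff, mem[0x07]=0x64, mem[0x1d]=0x31, mem[0x14]=0x64, mem[0x0e]=0x64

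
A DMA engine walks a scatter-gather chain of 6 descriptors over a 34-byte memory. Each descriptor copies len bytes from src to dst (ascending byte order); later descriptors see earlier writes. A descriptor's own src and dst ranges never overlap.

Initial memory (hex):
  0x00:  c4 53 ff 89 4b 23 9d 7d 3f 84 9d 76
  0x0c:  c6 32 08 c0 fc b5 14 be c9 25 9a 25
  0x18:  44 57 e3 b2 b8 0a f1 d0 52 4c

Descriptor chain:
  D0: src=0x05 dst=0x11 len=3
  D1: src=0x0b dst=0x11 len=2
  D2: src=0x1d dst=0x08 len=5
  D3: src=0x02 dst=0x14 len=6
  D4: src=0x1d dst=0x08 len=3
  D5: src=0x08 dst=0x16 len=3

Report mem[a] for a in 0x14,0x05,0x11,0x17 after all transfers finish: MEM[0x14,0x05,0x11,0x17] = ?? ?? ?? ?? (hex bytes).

  after D0: wrote 3B at 0x11 = 239d7d
  after D1: wrote 2B at 0x11 = 76c6
  after D2: wrote 5B at 0x08 = 0af1d0524c
  after D3: wrote 6B at 0x14 = ff894b239d7d
  after D4: wrote 3B at 0x08 = 0af1d0
  after D5: wrote 3B at 0x16 = 0af1d0
query mem[0x14]=0xff, mem[0x05]=0x23, mem[0x11]=0x76, mem[0x17]=0xf1

MEM[0x14,0x05,0x11,0x17] = ff 23 76 f1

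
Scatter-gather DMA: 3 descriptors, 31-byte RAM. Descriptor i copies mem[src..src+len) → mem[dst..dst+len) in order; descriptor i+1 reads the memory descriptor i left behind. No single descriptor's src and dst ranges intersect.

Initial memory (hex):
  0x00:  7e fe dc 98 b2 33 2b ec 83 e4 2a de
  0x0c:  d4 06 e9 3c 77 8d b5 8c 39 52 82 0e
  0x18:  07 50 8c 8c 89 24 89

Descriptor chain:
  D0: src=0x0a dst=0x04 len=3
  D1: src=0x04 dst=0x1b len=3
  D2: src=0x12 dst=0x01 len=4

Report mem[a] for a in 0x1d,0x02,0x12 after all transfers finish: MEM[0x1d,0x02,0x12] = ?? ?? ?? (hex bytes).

MEM[0x1d,0x02,0x12] = d4 8c b5

  after D0: wrote 3B at 0x04 = 2aded4
  after D1: wrote 3B at 0x1b = 2aded4
  after D2: wrote 4B at 0x01 = b58c3952
query mem[0x1d]=0xd4, mem[0x02]=0x8c, mem[0x12]=0xb5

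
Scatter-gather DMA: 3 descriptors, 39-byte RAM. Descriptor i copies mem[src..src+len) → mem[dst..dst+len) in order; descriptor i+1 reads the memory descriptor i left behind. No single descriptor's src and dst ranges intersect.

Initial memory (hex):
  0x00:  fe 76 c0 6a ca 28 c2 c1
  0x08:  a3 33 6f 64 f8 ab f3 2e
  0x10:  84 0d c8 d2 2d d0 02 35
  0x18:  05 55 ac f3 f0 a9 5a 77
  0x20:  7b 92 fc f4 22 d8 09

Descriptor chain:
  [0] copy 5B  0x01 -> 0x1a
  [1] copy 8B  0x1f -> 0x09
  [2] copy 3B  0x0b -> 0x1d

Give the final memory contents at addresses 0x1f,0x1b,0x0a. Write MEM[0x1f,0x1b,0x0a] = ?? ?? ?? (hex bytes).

D0: mem[0x1a..0x1e] <- [76 c0 6a ca 28]
D1: mem[0x09..0x10] <- [77 7b 92 fc f4 22 d8 09]
D2: mem[0x1d..0x1f] <- [92 fc f4]
query mem[0x1f]=0xf4, mem[0x1b]=0xc0, mem[0x0a]=0x7b

MEM[0x1f,0x1b,0x0a] = f4 c0 7b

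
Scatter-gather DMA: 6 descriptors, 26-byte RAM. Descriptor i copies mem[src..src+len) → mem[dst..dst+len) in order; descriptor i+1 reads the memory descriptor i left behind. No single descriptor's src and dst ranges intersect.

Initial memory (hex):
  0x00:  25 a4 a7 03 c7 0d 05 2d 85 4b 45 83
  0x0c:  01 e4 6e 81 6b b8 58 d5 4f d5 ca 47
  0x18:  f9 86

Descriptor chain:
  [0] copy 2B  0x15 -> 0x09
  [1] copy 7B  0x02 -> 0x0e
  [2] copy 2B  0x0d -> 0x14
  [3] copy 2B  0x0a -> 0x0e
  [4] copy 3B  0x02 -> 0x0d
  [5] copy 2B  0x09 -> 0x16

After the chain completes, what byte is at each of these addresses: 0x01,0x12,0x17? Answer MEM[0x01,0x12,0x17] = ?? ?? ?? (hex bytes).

[0] 0x15->0x09 len=2 : d5 ca
[1] 0x02->0x0e len=7 : a7 03 c7 0d 05 2d 85
[2] 0x0d->0x14 len=2 : e4 a7
[3] 0x0a->0x0e len=2 : ca 83
[4] 0x02->0x0d len=3 : a7 03 c7
[5] 0x09->0x16 len=2 : d5 ca
query mem[0x01]=0xa4, mem[0x12]=0x05, mem[0x17]=0xca

MEM[0x01,0x12,0x17] = a4 05 ca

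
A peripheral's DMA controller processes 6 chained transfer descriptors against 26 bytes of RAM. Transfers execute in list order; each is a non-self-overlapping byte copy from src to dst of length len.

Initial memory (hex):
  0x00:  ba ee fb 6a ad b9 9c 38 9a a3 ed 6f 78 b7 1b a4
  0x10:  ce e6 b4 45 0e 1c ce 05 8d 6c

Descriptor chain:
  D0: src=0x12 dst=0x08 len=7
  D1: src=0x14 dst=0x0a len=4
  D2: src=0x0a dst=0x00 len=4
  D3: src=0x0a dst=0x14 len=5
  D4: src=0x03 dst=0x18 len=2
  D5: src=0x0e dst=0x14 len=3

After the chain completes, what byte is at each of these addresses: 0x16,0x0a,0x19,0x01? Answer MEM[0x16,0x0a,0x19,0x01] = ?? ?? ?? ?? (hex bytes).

MEM[0x16,0x0a,0x19,0x01] = ce 0e ad 1c

[0] 0x12->0x08 len=7 : b4 45 0e 1c ce 05 8d
[1] 0x14->0x0a len=4 : 0e 1c ce 05
[2] 0x0a->0x00 len=4 : 0e 1c ce 05
[3] 0x0a->0x14 len=5 : 0e 1c ce 05 8d
[4] 0x03->0x18 len=2 : 05 ad
[5] 0x0e->0x14 len=3 : 8d a4 ce
query mem[0x16]=0xce, mem[0x0a]=0x0e, mem[0x19]=0xad, mem[0x01]=0x1c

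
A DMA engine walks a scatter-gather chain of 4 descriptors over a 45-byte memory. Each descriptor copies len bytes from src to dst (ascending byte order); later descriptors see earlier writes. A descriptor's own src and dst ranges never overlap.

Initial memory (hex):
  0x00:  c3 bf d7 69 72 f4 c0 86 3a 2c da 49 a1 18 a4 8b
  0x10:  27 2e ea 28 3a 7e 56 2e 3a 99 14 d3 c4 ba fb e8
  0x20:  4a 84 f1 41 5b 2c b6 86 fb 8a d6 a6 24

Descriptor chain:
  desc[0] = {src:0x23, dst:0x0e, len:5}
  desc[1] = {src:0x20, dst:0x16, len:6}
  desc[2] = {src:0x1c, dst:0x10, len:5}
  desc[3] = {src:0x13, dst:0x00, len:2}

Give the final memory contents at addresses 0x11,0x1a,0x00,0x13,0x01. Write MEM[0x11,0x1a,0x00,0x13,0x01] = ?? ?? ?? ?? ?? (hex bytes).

  after D0: wrote 5B at 0x0e = 415b2cb686
  after D1: wrote 6B at 0x16 = 4a84f1415b2c
  after D2: wrote 5B at 0x10 = c4bafbe84a
  after D3: wrote 2B at 0x00 = e84a
query mem[0x11]=0xba, mem[0x1a]=0x5b, mem[0x00]=0xe8, mem[0x13]=0xe8, mem[0x01]=0x4a

MEM[0x11,0x1a,0x00,0x13,0x01] = ba 5b e8 e8 4a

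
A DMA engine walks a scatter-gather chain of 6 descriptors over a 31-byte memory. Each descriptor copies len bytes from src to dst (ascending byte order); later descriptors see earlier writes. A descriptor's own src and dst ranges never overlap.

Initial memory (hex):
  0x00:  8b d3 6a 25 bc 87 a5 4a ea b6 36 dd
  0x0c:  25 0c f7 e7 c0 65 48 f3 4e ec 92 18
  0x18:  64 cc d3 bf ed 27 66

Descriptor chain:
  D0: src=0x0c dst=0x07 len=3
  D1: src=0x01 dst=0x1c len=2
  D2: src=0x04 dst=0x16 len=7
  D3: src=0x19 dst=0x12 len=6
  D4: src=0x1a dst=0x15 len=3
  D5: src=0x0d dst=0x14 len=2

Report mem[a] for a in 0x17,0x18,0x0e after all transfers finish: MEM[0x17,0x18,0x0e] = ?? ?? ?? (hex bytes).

MEM[0x17,0x18,0x0e] = 36 a5 f7

D0: mem[0x07..0x09] <- [25 0c f7]
D1: mem[0x1c..0x1d] <- [d3 6a]
D2: mem[0x16..0x1c] <- [bc 87 a5 25 0c f7 36]
D3: mem[0x12..0x17] <- [25 0c f7 36 6a 66]
D4: mem[0x15..0x17] <- [0c f7 36]
D5: mem[0x14..0x15] <- [0c f7]
query mem[0x17]=0x36, mem[0x18]=0xa5, mem[0x0e]=0xf7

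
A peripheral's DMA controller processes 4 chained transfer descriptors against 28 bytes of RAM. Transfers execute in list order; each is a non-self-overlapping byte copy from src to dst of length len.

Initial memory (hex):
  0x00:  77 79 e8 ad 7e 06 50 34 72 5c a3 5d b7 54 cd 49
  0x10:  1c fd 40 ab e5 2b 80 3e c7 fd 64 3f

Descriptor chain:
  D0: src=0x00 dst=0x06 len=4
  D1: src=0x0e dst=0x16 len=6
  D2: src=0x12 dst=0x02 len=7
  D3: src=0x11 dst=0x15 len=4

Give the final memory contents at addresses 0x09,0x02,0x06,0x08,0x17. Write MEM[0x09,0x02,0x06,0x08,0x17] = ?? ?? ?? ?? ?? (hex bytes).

  after D0: wrote 4B at 0x06 = 7779e8ad
  after D1: wrote 6B at 0x16 = cd491cfd40ab
  after D2: wrote 7B at 0x02 = 40abe52bcd491c
  after D3: wrote 4B at 0x15 = fd40abe5
query mem[0x09]=0xad, mem[0x02]=0x40, mem[0x06]=0xcd, mem[0x08]=0x1c, mem[0x17]=0xab

MEM[0x09,0x02,0x06,0x08,0x17] = ad 40 cd 1c ab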